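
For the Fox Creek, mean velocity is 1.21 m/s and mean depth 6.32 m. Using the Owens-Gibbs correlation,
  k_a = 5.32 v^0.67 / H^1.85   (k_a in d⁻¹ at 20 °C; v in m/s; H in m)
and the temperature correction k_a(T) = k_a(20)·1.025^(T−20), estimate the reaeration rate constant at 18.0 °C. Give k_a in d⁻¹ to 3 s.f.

k_a ≈ 0.190 d⁻¹

k_a(20) = 5.32 × 1.21^0.67 / 6.32^1.85 = 5.32 × 1.136 / 30.29 = 0.1995 d⁻¹.
k_a(18.0) = 0.1995 × 1.025^(18.0−20) = 0.1995 × 0.9518 = 0.1899 d⁻¹.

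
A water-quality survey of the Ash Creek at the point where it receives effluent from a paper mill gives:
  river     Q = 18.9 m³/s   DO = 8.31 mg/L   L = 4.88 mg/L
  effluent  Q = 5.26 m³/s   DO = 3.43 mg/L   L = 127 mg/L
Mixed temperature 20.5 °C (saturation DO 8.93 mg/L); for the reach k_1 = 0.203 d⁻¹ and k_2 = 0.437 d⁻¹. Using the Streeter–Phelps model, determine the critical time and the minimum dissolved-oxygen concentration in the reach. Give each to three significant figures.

Mixed DO = (18.9×8.31 + 5.26×3.43)/(18.9+5.26) = 175.1/24.16 = 7.248 mg/L.
Mixed L₀ = (18.9×4.88 + 5.26×127)/(24.16) = 760.3/24.16 = 31.47 mg/L.
Initial deficit D₀ = C_s − DO₀ = 8.93 − 7.248 = 1.682 mg/L.
t_c = (1/0.2340) ln[(0.437/0.203)(1 − 1.682×0.2340/(0.203×31.47))] = 4.274 × ln(2.020) = 3.005 d.
D_c = (0.203/0.437) × 31.47 × e^(−0.203×3.005) = 0.4645 × 31.47 × 0.5434 = 7.943 mg/L.
Minimum DO = 8.93 − 7.943 = 0.9873 mg/L.

t_c ≈ 3.00 d; minimum DO ≈ 0.987 mg/L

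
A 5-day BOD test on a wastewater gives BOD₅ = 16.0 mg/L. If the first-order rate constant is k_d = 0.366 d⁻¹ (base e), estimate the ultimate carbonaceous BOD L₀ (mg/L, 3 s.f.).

L₀ ≈ 19.1 mg/L

BOD₅ = L₀(1 − e^(−5k_d)) ⇒ L₀ = BOD₅ / (1 − e^(−5×0.366))
= 16.0 / (1 − 0.1604) = 16.0 / 0.8396 = 19.06 mg/L.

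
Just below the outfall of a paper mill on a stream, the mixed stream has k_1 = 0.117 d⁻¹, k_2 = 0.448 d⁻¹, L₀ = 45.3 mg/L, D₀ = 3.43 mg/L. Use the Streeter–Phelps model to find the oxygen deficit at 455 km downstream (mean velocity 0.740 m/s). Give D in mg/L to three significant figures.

D ≈ 6.44 mg/L

Travel time t = x/v = 455 km / (0.740 m/s) = 455000 m / 0.740 m/s = 614900 s = 7.116 d.
k_1 L₀/(k_2−k_1) = 0.117×45.3/(0.448−0.117) = 5.300/0.3310 = 16.01 mg/L.
e^(−k_1 t) = e^(−0.117×7.116) = 0.4349; e^(−k_2 t) = e^(−0.448×7.116) = 0.04125.
D = 16.01 × (0.4349 − 0.04125) + 3.43 × 0.04125 = 6.303 + 0.1415 = 6.445 mg/L.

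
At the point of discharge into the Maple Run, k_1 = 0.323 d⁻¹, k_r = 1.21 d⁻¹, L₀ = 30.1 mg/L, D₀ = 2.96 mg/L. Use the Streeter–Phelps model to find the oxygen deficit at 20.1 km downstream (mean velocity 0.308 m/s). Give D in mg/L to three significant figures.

D ≈ 5.38 mg/L

Travel time t = x/v = 20.1 km / (0.308 m/s) = 20100 m / 0.308 m/s = 65260 s = 0.7553 d.
k_1 L₀/(k_r−k_1) = 0.323×30.1/(1.21−0.323) = 9.722/0.8870 = 10.96 mg/L.
e^(−k_1 t) = e^(−0.323×0.7553) = 0.7835; e^(−k_r t) = e^(−1.21×0.7553) = 0.4009.
D = 10.96 × (0.7835 − 0.4009) + 2.96 × 0.4009 = 4.193 + 1.187 = 5.380 mg/L.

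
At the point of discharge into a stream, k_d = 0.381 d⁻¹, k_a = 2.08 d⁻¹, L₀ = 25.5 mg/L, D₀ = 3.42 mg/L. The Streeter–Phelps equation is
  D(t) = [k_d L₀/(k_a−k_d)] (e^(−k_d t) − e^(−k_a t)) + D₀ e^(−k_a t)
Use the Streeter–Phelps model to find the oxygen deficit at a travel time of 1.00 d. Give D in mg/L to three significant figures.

D ≈ 3.62 mg/L

k_d L₀/(k_a−k_d) = 0.381×25.5/(2.08−0.381) = 9.716/1.699 = 5.718 mg/L.
e^(−k_d t) = e^(−0.381×1.000) = 0.6832; e^(−k_a t) = e^(−2.08×1.000) = 0.1249.
D = 5.718 × (0.6832 − 0.1249) + 3.42 × 0.1249 = 3.192 + 0.4273 = 3.620 mg/L.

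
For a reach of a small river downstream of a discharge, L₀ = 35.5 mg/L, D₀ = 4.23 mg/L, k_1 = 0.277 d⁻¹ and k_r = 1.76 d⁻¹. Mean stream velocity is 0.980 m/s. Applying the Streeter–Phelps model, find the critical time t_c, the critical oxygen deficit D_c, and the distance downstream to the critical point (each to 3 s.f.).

t_c ≈ 0.562 d; D_c ≈ 4.78 mg/L; x_c ≈ 47.6 km

With k_r/k_1 = 6.354 and 1 − D₀(k_r−k_1)/(k_1 L₀) = 0.3621,
t_c = ln(6.354 × 0.3621) / (1.76 − 0.277) = ln(2.301) / 1.483 = 0.8331/1.483 = 0.5618 d.
D_c = (k_1/k_r) L₀ e^(−k_1 t_c) = (0.277/1.76) × 35.5 × e^(−0.277×0.5618) = 0.1574 × 35.5 × 0.8559 = 4.782 mg/L.
x_c = v t_c = 0.980 m/s × 0.5618 d × 86400 s/d = 47570 m ≈ 47.6 km.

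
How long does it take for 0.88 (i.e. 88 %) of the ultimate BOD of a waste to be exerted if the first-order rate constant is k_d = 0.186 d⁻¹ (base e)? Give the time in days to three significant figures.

t ≈ 11.4 d

y/L₀ = 1 − e^(−k_d t) = 0.88 ⇒ e^(−k_d t) = 0.120
t = −ln(0.120) / 0.186 = 2.120 / 0.186 = 11.40 d.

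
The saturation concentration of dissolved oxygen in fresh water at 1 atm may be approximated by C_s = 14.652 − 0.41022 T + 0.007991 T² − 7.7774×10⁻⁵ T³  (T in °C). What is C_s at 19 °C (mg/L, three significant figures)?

C_s ≈ 9.21 mg/L

C_s = 14.652 − 0.41022×19 + 0.007991×19² − 7.7774×10⁻⁵×19³ = 9.209 mg/L.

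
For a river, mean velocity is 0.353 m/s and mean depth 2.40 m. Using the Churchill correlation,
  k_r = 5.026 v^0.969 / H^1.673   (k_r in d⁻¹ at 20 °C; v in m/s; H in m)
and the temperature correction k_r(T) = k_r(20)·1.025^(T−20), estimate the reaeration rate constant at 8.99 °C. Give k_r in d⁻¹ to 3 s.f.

k_r(20) = 5.026 × 0.353^0.969 / 2.40^1.673 = 5.026 × 0.3646 / 4.326 = 0.4236 d⁻¹.
k_r(8.99) = 0.4236 × 1.025^(8.99−20) = 0.4236 × 0.7620 = 0.3227 d⁻¹.

k_r ≈ 0.323 d⁻¹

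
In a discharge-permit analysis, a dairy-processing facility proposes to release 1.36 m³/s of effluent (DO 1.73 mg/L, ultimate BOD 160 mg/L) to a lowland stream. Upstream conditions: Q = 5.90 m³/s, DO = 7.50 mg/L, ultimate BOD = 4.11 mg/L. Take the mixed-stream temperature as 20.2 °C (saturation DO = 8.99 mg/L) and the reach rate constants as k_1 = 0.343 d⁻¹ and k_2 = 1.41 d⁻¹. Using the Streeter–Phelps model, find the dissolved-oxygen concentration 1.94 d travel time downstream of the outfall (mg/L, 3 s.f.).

DO ≈ 4.01 mg/L

Mixed DO = (5.90×7.50 + 1.36×1.73)/(5.90+1.36) = 46.60/7.260 = 6.419 mg/L.
Mixed L₀ = (5.90×4.11 + 1.36×160)/(7.260) = 241.8/7.260 = 33.31 mg/L.
Initial deficit D₀ = C_s − DO₀ = 8.99 − 6.419 = 2.571 mg/L.
D(1.94) = [0.343×33.31/(1.41−0.343)](e^(−0.343×1.94) − e^(−1.41×1.94)) + 2.571 e^(−1.41×1.94)
= 10.71 × (0.5141 − 0.06487) + 2.571 × 0.06487 = 4.977 mg/L.
DO = 8.99 − 4.977 = 4.013 mg/L.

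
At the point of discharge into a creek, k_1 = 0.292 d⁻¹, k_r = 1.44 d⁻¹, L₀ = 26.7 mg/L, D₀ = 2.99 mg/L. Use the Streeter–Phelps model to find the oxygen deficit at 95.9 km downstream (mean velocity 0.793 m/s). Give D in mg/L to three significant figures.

D ≈ 4.01 mg/L

Travel time t = x/v = 95.9 km / (0.793 m/s) = 95900 m / 0.793 m/s = 120900 s = 1.400 d.
k_1 L₀/(k_r−k_1) = 0.292×26.7/(1.44−0.292) = 7.796/1.148 = 6.791 mg/L.
e^(−k_1 t) = e^(−0.292×1.400) = 0.6645; e^(−k_r t) = e^(−1.44×1.400) = 0.1332.
D = 6.791 × (0.6645 − 0.1332) + 2.99 × 0.1332 = 3.608 + 0.3984 = 4.006 mg/L.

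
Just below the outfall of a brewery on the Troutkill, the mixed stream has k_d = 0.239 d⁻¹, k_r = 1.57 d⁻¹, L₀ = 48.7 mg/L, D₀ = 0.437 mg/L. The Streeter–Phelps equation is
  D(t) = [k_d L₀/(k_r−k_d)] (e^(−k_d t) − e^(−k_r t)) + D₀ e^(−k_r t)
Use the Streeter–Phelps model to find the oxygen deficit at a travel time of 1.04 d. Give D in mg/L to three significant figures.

k_d L₀/(k_r−k_d) = 0.239×48.7/(1.57−0.239) = 11.64/1.331 = 8.745 mg/L.
e^(−k_d t) = e^(−0.239×1.040) = 0.7799; e^(−k_r t) = e^(−1.57×1.040) = 0.1954.
D = 8.745 × (0.7799 − 0.1954) + 0.437 × 0.1954 = 5.112 + 0.08538 = 5.197 mg/L.

D ≈ 5.20 mg/L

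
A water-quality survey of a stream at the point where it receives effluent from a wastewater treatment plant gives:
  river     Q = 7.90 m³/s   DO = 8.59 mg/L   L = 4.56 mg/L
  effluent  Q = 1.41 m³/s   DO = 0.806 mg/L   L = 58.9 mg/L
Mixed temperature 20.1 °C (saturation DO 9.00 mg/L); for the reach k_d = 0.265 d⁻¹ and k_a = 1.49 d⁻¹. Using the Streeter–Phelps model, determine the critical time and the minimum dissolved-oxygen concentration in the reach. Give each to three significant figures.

Mixed DO = (7.90×8.59 + 1.41×0.806)/(7.90+1.41) = 69.00/9.310 = 7.411 mg/L.
Mixed L₀ = (7.90×4.56 + 1.41×58.9)/(9.310) = 119.1/9.310 = 12.79 mg/L.
Initial deficit D₀ = C_s − DO₀ = 9.00 − 7.411 = 1.589 mg/L.
t_c = (1/1.225) ln[(1.49/0.265)(1 − 1.589×1.225/(0.265×12.79))] = 0.8163 × ln(2.394) = 0.7125 d.
D_c = (0.265/1.49) × 12.79 × e^(−0.265×0.7125) = 0.1779 × 12.79 × 0.8279 = 1.883 mg/L.
Minimum DO = 9.00 − 1.883 = 7.117 mg/L.

t_c ≈ 0.713 d; minimum DO ≈ 7.12 mg/L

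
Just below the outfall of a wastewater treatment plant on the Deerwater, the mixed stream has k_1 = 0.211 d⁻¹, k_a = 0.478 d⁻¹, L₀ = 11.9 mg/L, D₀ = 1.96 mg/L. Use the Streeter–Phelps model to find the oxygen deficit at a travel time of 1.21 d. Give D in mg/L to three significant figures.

k_1 L₀/(k_a−k_1) = 0.211×11.9/(0.478−0.211) = 2.511/0.2670 = 9.404 mg/L.
e^(−k_1 t) = e^(−0.211×1.210) = 0.7747; e^(−k_a t) = e^(−0.478×1.210) = 0.5608.
D = 9.404 × (0.7747 − 0.5608) + 1.96 × 0.5608 = 2.011 + 1.099 = 3.110 mg/L.

D ≈ 3.11 mg/L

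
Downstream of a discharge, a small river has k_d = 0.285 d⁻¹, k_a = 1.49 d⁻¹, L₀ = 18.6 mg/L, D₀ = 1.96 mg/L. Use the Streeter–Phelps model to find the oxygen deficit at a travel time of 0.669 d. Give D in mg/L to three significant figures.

k_d L₀/(k_a−k_d) = 0.285×18.6/(1.49−0.285) = 5.301/1.205 = 4.399 mg/L.
e^(−k_d t) = e^(−0.285×0.6690) = 0.8264; e^(−k_a t) = e^(−1.49×0.6690) = 0.3691.
D = 4.399 × (0.8264 − 0.3691) + 1.96 × 0.3691 = 2.012 + 0.7233 = 2.735 mg/L.

D ≈ 2.74 mg/L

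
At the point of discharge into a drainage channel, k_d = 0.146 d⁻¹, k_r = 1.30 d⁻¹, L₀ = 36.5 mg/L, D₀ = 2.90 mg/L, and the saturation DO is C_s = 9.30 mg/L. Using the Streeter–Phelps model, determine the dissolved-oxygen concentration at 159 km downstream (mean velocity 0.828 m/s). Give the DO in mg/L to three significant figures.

Travel time t = x/v = 159 km / (0.828 m/s) = 159000 m / 0.828 m/s = 192000 s = 2.223 d.
k_d L₀/(k_r−k_d) = 0.146×36.5/(1.30−0.146) = 5.329/1.154 = 4.618 mg/L.
e^(−k_d t) = e^(−0.146×2.223) = 0.7229; e^(−k_r t) = e^(−1.30×2.223) = 0.05561.
D = 4.618 × (0.7229 − 0.05561) + 2.90 × 0.05561 = 3.081 + 0.1613 = 3.243 mg/L.
DO = C_s − D = 9.30 − 3.243 = 6.057 mg/L.

DO ≈ 6.06 mg/L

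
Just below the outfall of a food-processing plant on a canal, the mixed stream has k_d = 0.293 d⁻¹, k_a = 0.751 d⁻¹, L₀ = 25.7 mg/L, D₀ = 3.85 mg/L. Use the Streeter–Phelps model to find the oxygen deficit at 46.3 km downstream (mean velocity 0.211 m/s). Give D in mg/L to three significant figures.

D ≈ 5.94 mg/L

Travel time t = x/v = 46.3 km / (0.211 m/s) = 46300 m / 0.211 m/s = 219400 s = 2.540 d.
k_d L₀/(k_a−k_d) = 0.293×25.7/(0.751−0.293) = 7.530/0.4580 = 16.44 mg/L.
e^(−k_d t) = e^(−0.293×2.540) = 0.4751; e^(−k_a t) = e^(−0.751×2.540) = 0.1485.
D = 16.44 × (0.4751 − 0.1485) + 3.85 × 0.1485 = 5.371 + 0.5716 = 5.942 mg/L.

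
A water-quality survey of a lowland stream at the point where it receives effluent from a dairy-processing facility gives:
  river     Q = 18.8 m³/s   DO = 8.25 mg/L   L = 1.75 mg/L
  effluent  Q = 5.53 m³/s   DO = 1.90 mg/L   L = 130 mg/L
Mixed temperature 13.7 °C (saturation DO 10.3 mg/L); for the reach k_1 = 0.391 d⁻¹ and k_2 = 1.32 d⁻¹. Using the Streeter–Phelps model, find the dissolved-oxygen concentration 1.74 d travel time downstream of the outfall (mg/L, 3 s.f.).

Mixed DO = (18.8×8.25 + 5.53×1.90)/(18.8+5.53) = 165.6/24.33 = 6.807 mg/L.
Mixed L₀ = (18.8×1.75 + 5.53×130)/(24.33) = 751.8/24.33 = 30.90 mg/L.
Initial deficit D₀ = C_s − DO₀ = 10.3 − 6.807 = 3.493 mg/L.
D(1.74) = [0.391×30.90/(1.32−0.391)](e^(−0.391×1.74) − e^(−1.32×1.74)) + 3.493 e^(−1.32×1.74)
= 13.01 × (0.5064 − 0.1006) + 3.493 × 0.1006 = 5.630 mg/L.
DO = 10.3 − 5.630 = 4.670 mg/L.

DO ≈ 4.67 mg/L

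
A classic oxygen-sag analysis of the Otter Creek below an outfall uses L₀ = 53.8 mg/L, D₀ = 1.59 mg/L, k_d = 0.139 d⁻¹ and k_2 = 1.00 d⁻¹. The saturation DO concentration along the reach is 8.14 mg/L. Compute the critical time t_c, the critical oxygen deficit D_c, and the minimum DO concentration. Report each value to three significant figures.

t_c ≈ 2.06 d; D_c ≈ 5.62 mg/L; min DO ≈ 2.52 mg/L

t_c = [1/(k_2−k_d)] ln[(k_2/k_d)(1 − D₀(k_2−k_d)/(k_d L₀))]
= [1/(1.00−0.139)] ln[(1.00/0.139)(1 − 1.59×0.8610/(0.139×53.8))]
= (1/0.8610) ln[7.194 × 0.8169] = 1.161 × ln(5.877) = 1.161 × 1.771 = 2.057 d.
L(t_c) = L₀ e^(−k_d t_c) = 53.8 × 0.7513 = 40.42 mg/L, and at the critical point k_2 D_c = k_d L, so D_c = (0.139/1.00) × 40.42 = 5.619 mg/L.
Minimum DO = C_s − D_c = 8.14 − 5.619 = 2.521 mg/L.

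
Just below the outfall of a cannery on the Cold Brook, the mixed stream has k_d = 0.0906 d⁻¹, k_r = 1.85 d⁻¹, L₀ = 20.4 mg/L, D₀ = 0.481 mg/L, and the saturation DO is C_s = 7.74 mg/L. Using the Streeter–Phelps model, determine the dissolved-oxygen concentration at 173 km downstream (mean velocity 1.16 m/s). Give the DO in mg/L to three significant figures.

DO ≈ 6.86 mg/L

Travel time t = x/v = 173 km / (1.16 m/s) = 173000 m / 1.16 m/s = 149100 s = 1.726 d.
k_d L₀/(k_r−k_d) = 0.0906×20.4/(1.85−0.0906) = 1.848/1.759 = 1.050 mg/L.
e^(−k_d t) = e^(−0.0906×1.726) = 0.8552; e^(−k_r t) = e^(−1.85×1.726) = 0.04103.
D = 1.050 × (0.8552 − 0.04103) + 0.481 × 0.04103 = 0.8553 + 0.01974 = 0.8750 mg/L.
DO = C_s − D = 7.74 − 0.8750 = 6.865 mg/L.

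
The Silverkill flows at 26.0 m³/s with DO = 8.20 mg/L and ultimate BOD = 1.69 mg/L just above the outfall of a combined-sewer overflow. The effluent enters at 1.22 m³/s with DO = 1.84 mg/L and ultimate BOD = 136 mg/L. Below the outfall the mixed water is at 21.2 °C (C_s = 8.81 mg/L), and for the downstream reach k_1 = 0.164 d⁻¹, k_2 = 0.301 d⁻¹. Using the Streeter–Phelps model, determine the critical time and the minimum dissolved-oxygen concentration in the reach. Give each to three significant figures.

Mixed DO = (26.0×8.20 + 1.22×1.84)/(26.0+1.22) = 215.4/27.22 = 7.915 mg/L.
Mixed L₀ = (26.0×1.69 + 1.22×136)/(27.22) = 209.9/27.22 = 7.710 mg/L.
Initial deficit D₀ = C_s − DO₀ = 8.81 − 7.915 = 0.8951 mg/L.
t_c = (1/0.1370) ln[(0.301/0.164)(1 − 0.8951×0.1370/(0.164×7.710))] = 7.299 × ln(1.657) = 3.688 d.
D_c = (0.164/0.301) × 7.710 × e^(−0.164×3.688) = 0.5449 × 7.710 × 0.5462 = 2.294 mg/L.
Minimum DO = 8.81 − 2.294 = 6.516 mg/L.

t_c ≈ 3.69 d; minimum DO ≈ 6.52 mg/L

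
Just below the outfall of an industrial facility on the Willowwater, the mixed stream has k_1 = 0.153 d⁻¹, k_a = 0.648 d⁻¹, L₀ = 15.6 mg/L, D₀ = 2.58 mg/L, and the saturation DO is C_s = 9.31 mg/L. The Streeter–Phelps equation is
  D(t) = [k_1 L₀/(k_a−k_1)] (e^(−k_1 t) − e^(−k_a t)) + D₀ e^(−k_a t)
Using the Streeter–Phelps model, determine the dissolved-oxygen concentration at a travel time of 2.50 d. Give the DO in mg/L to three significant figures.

DO ≈ 6.46 mg/L

k_1 L₀/(k_a−k_1) = 0.153×15.6/(0.648−0.153) = 2.387/0.4950 = 4.822 mg/L.
e^(−k_1 t) = e^(−0.153×2.500) = 0.6822; e^(−k_a t) = e^(−0.648×2.500) = 0.1979.
D = 4.822 × (0.6822 − 0.1979) + 2.58 × 0.1979 = 2.335 + 0.5106 = 2.846 mg/L.
DO = C_s − D = 9.31 − 2.846 = 6.464 mg/L.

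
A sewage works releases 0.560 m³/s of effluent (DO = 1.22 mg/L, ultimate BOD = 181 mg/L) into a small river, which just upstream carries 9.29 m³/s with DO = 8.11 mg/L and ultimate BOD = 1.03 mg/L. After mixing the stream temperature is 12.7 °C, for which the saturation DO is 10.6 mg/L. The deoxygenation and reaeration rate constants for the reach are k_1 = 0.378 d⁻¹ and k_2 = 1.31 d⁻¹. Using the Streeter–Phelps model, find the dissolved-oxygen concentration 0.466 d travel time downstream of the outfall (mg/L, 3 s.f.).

DO ≈ 7.69 mg/L

Mixed DO = (9.29×8.11 + 0.560×1.22)/(9.29+0.560) = 76.03/9.850 = 7.718 mg/L.
Mixed L₀ = (9.29×1.03 + 0.560×181)/(9.850) = 110.9/9.850 = 11.26 mg/L.
Initial deficit D₀ = C_s − DO₀ = 10.6 − 7.718 = 2.882 mg/L.
D(0.466) = [0.378×11.26/(1.31−0.378)](e^(−0.378×0.466) − e^(−1.31×0.466)) + 2.882 e^(−1.31×0.466)
= 4.568 × (0.8385 − 0.5431) + 2.882 × 0.5431 = 2.914 mg/L.
DO = 10.6 − 2.914 = 7.686 mg/L.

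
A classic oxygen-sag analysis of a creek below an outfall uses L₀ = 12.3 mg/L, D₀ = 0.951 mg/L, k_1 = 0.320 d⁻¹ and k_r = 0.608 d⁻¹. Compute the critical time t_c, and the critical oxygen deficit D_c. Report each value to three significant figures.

t_c = [1/(k_r−k_1)] ln[(k_r/k_1)(1 − D₀(k_r−k_1)/(k_1 L₀))]
= [1/(0.608−0.320)] ln[(0.608/0.320)(1 − 0.951×0.2880/(0.320×12.3))]
= (1/0.2880) ln[1.900 × 0.9304] = 3.472 × ln(1.768) = 3.472 × 0.5697 = 1.978 d.
D_c = (k_1/k_r) L₀ e^(−k_1 t_c) = (0.320/0.608) × 12.3 × e^(−0.320×1.978) = 0.5263 × 12.3 × 0.5310 = 3.437 mg/L.

t_c ≈ 1.98 d; D_c ≈ 3.44 mg/L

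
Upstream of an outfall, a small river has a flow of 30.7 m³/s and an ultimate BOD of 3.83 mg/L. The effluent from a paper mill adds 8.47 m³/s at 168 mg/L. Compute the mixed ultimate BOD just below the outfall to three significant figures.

Flow-weighted mixing: C = (Q_r C_r + Q_w C_w)/(Q_r + Q_w)
= (30.7×3.83 + 8.47×168)/(30.7 + 8.47) = 1541/39.17 = 39.33 mg/L.

39.3 mg/L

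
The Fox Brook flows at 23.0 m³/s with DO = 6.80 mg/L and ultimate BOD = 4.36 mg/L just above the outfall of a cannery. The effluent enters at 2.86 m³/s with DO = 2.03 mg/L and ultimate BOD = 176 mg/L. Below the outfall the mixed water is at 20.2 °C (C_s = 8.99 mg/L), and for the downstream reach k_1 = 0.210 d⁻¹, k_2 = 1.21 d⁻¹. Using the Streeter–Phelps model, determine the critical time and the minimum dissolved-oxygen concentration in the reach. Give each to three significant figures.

Mixed DO = (23.0×6.80 + 2.86×2.03)/(23.0+2.86) = 162.2/25.86 = 6.272 mg/L.
Mixed L₀ = (23.0×4.36 + 2.86×176)/(25.86) = 603.6/25.86 = 23.34 mg/L.
Initial deficit D₀ = C_s − DO₀ = 8.99 − 6.272 = 2.718 mg/L.
t_c = (1/1.000) ln[(1.21/0.210)(1 − 2.718×1.000/(0.210×23.34))] = 1.000 × ln(2.568) = 0.9430 d.
D_c = (0.210/1.21) × 23.34 × e^(−0.210×0.9430) = 0.1736 × 23.34 × 0.8203 = 3.323 mg/L.
Minimum DO = 8.99 − 3.323 = 5.667 mg/L.

t_c ≈ 0.943 d; minimum DO ≈ 5.67 mg/L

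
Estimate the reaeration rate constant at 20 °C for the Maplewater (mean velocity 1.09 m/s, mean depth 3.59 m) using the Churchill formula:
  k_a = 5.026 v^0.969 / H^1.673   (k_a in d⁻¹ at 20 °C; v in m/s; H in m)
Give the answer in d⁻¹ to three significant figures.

k_a ≈ 0.644 d⁻¹

k_a = 5.026 × 1.09^0.969 / 3.59^1.673 = 5.026 × 1.087 / 8.485 = 0.6439 d⁻¹.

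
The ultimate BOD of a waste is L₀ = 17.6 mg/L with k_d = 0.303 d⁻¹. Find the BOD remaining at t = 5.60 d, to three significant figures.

L ≈ 3.23 mg/L

L_t = L₀ e^(−k_d t) = 17.6 × e^(−0.303×5.60) = 17.6 × 0.1833 = 3.226 mg/L.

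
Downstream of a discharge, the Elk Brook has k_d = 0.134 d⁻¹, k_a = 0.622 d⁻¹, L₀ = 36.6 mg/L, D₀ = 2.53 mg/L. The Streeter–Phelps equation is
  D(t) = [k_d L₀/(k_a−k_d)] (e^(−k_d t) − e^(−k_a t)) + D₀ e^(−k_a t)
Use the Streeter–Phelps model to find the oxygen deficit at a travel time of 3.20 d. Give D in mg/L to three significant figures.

D ≈ 5.52 mg/L

k_d L₀/(k_a−k_d) = 0.134×36.6/(0.622−0.134) = 4.904/0.4880 = 10.05 mg/L.
e^(−k_d t) = e^(−0.134×3.200) = 0.6513; e^(−k_a t) = e^(−0.622×3.200) = 0.1366.
D = 10.05 × (0.6513 − 0.1366) + 2.53 × 0.1366 = 5.172 + 0.3457 = 5.518 mg/L.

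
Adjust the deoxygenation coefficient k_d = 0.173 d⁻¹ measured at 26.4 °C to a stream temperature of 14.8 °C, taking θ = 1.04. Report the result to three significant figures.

k_d(T₂) = k_d(T₁) · θ^(T₂−T₁) = 0.173 × 1.04^(14.8−26.4)
= 0.173 × 1.04^-11.6 = 0.173 × 0.6345 = 0.1098 d⁻¹.

k_d ≈ 0.110 d⁻¹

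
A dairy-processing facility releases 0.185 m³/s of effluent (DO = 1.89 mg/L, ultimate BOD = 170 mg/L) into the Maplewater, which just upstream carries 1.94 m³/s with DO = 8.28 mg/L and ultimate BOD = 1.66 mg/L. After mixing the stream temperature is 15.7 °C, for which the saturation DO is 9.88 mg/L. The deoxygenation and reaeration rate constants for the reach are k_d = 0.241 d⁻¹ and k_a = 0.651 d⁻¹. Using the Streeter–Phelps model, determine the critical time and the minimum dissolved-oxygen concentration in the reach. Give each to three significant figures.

Mixed DO = (1.94×8.28 + 0.185×1.89)/(1.94+0.185) = 16.41/2.125 = 7.724 mg/L.
Mixed L₀ = (1.94×1.66 + 0.185×170)/(2.125) = 34.67/2.125 = 16.32 mg/L.
Initial deficit D₀ = C_s − DO₀ = 9.88 − 7.724 = 2.156 mg/L.
t_c = (1/0.4100) ln[(0.651/0.241)(1 − 2.156×0.4100/(0.241×16.32))] = 2.439 × ln(2.094) = 1.802 d.
D_c = (0.241/0.651) × 16.32 × e^(−0.241×1.802) = 0.3702 × 16.32 × 0.6477 = 3.912 mg/L.
Minimum DO = 9.88 − 3.912 = 5.968 mg/L.

t_c ≈ 1.80 d; minimum DO ≈ 5.97 mg/L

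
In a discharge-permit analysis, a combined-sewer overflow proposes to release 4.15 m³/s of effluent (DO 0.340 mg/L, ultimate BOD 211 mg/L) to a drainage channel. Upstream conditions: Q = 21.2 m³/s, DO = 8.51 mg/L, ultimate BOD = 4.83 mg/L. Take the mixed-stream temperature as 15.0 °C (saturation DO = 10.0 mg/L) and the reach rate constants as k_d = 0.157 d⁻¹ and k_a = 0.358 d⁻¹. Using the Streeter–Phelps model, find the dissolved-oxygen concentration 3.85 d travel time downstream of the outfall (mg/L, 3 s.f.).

Mixed DO = (21.2×8.51 + 4.15×0.340)/(21.2+4.15) = 181.8/25.35 = 7.173 mg/L.
Mixed L₀ = (21.2×4.83 + 4.15×211)/(25.35) = 978.0/25.35 = 38.58 mg/L.
Initial deficit D₀ = C_s − DO₀ = 10.0 − 7.173 = 2.827 mg/L.
D(3.85) = [0.157×38.58/(0.358−0.157)](e^(−0.157×3.85) − e^(−0.358×3.85)) + 2.827 e^(−0.358×3.85)
= 30.14 × (0.5464 − 0.2520) + 2.827 × 0.2520 = 9.584 mg/L.
DO = 10.0 − 9.584 = 0.4164 mg/L.

DO ≈ 0.416 mg/L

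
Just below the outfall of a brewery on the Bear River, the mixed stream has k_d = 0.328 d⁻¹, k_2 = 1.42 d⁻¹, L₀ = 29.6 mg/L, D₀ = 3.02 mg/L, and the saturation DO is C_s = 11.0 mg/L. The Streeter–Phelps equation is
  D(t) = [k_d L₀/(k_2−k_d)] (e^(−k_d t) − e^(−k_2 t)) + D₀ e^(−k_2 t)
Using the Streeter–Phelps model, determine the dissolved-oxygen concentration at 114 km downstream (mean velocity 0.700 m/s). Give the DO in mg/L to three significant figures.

DO ≈ 6.61 mg/L

Travel time t = x/v = 114 km / (0.700 m/s) = 114000 m / 0.700 m/s = 162900 s = 1.885 d.
k_d L₀/(k_2−k_d) = 0.328×29.6/(1.42−0.328) = 9.709/1.092 = 8.891 mg/L.
e^(−k_d t) = e^(−0.328×1.885) = 0.5389; e^(−k_2 t) = e^(−1.42×1.885) = 0.06880.
D = 8.891 × (0.5389 − 0.06880) + 3.02 × 0.06880 = 4.179 + 0.2078 = 4.387 mg/L.
DO = C_s − D = 11.0 − 4.387 = 6.613 mg/L.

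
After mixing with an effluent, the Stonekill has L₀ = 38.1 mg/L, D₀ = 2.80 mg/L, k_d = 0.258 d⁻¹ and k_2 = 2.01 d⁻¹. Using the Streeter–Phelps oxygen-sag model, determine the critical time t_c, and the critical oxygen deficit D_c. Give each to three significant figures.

t_c ≈ 0.777 d; D_c ≈ 4.00 mg/L

With k_2/k_d = 7.791 and 1 − D₀(k_2−k_d)/(k_d L₀) = 0.5009,
t_c = ln(7.791 × 0.5009) / (2.01 − 0.258) = ln(3.903) / 1.752 = 1.362/1.752 = 0.7772 d.
D_c = (k_d/k_2) L₀ e^(−k_d t_c) = (0.258/2.01) × 38.1 × e^(−0.258×0.7772) = 0.1284 × 38.1 × 0.8183 = 4.002 mg/L.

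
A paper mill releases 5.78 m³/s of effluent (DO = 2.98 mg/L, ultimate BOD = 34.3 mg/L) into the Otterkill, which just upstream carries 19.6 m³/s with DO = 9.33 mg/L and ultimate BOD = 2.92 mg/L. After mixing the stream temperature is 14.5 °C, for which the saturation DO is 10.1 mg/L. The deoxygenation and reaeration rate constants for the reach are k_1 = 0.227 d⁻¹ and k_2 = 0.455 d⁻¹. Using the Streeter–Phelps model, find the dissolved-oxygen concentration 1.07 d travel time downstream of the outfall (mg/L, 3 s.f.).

Mixed DO = (19.6×9.33 + 5.78×2.98)/(19.6+5.78) = 200.1/25.38 = 7.884 mg/L.
Mixed L₀ = (19.6×2.92 + 5.78×34.3)/(25.38) = 255.5/25.38 = 10.07 mg/L.
Initial deficit D₀ = C_s − DO₀ = 10.1 − 7.884 = 2.216 mg/L.
D(1.07) = [0.227×10.07/(0.455−0.227)](e^(−0.227×1.07) − e^(−0.455×1.07)) + 2.216 e^(−0.455×1.07)
= 10.02 × (0.7844 − 0.6146) + 2.216 × 0.6146 = 3.064 mg/L.
DO = 10.1 − 3.064 = 7.036 mg/L.

DO ≈ 7.04 mg/L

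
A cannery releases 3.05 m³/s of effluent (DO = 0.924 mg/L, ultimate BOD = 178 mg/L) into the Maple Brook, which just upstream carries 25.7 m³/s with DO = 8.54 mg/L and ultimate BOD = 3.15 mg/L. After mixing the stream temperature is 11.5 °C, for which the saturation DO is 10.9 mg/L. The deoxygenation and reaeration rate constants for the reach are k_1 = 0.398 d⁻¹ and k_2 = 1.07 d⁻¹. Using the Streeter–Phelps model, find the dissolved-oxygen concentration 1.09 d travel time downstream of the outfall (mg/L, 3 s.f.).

DO ≈ 5.59 mg/L

Mixed DO = (25.7×8.54 + 3.05×0.924)/(25.7+3.05) = 222.3/28.75 = 7.732 mg/L.
Mixed L₀ = (25.7×3.15 + 3.05×178)/(28.75) = 623.9/28.75 = 21.70 mg/L.
Initial deficit D₀ = C_s − DO₀ = 10.9 − 7.732 = 3.168 mg/L.
D(1.09) = [0.398×21.70/(1.07−0.398)](e^(−0.398×1.09) − e^(−1.07×1.09)) + 3.168 e^(−1.07×1.09)
= 12.85 × (0.6480 − 0.3115) + 3.168 × 0.3115 = 5.312 mg/L.
DO = 10.9 − 5.312 = 5.588 mg/L.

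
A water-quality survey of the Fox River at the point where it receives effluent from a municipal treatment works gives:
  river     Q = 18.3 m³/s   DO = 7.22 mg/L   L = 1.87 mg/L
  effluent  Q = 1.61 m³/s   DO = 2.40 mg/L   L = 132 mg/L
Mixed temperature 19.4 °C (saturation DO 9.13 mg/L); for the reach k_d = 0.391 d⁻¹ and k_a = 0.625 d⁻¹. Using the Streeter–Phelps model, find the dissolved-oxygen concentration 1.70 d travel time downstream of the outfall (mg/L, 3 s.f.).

Mixed DO = (18.3×7.22 + 1.61×2.40)/(18.3+1.61) = 136.0/19.91 = 6.830 mg/L.
Mixed L₀ = (18.3×1.87 + 1.61×132)/(19.91) = 246.7/19.91 = 12.39 mg/L.
Initial deficit D₀ = C_s − DO₀ = 9.13 − 6.830 = 2.300 mg/L.
D(1.70) = [0.391×12.39/(0.625−0.391)](e^(−0.391×1.70) − e^(−0.625×1.70)) + 2.300 e^(−0.625×1.70)
= 20.71 × (0.5144 − 0.3456) + 2.300 × 0.3456 = 4.291 mg/L.
DO = 9.13 − 4.291 = 4.839 mg/L.

DO ≈ 4.84 mg/L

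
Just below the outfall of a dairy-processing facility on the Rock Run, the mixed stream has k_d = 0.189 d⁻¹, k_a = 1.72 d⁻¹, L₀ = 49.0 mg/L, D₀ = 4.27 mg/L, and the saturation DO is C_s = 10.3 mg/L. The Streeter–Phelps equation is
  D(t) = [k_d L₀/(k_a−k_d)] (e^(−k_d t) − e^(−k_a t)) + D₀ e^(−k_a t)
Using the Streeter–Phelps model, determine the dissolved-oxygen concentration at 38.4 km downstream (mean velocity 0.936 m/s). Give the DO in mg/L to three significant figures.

Travel time t = x/v = 38.4 km / (0.936 m/s) = 38400 m / 0.936 m/s = 41030 s = 0.4748 d.
k_d L₀/(k_a−k_d) = 0.189×49.0/(1.72−0.189) = 9.261/1.531 = 6.049 mg/L.
e^(−k_d t) = e^(−0.189×0.4748) = 0.9142; e^(−k_a t) = e^(−1.72×0.4748) = 0.4419.
D = 6.049 × (0.9142 − 0.4419) + 4.27 × 0.4419 = 2.857 + 1.887 = 4.744 mg/L.
DO = C_s − D = 10.3 − 4.744 = 5.556 mg/L.

DO ≈ 5.56 mg/L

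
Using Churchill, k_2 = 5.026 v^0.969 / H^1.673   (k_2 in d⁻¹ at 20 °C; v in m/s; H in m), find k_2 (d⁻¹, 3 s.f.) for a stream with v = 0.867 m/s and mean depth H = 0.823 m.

k_2 = 5.026 × 0.867^0.969 / 0.823^1.673 = 5.026 × 0.8708 / 0.7219 = 6.063 d⁻¹.

k_2 ≈ 6.06 d⁻¹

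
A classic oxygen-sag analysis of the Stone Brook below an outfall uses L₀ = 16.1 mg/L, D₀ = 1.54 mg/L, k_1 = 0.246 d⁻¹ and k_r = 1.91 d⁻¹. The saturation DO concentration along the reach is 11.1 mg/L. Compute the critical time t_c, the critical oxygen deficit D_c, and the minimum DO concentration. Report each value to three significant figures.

t_c ≈ 0.606 d; D_c ≈ 1.79 mg/L; min DO ≈ 9.31 mg/L

t_c = [1/(k_r−k_1)] ln[(k_r/k_1)(1 − D₀(k_r−k_1)/(k_1 L₀))]
= [1/(1.91−0.246)] ln[(1.91/0.246)(1 − 1.54×1.664/(0.246×16.1))]
= (1/1.664) ln[7.764 × 0.3530] = 0.6010 × ln(2.741) = 0.6010 × 1.008 = 0.6059 d.
D_c = (k_1/k_r) L₀ e^(−k_1 t_c) = (0.246/1.91) × 16.1 × e^(−0.246×0.6059) = 0.1288 × 16.1 × 0.8615 = 1.786 mg/L.
Minimum DO = C_s − D_c = 11.1 − 1.786 = 9.314 mg/L.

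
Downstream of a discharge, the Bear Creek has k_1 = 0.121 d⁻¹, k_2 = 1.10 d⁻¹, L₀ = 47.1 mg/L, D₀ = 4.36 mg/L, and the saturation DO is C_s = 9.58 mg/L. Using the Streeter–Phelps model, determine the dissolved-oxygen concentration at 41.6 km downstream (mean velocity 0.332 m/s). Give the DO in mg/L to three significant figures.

Travel time t = x/v = 41.6 km / (0.332 m/s) = 41600 m / 0.332 m/s = 125300 s = 1.450 d.
k_1 L₀/(k_2−k_1) = 0.121×47.1/(1.10−0.121) = 5.699/0.9790 = 5.821 mg/L.
e^(−k_1 t) = e^(−0.121×1.450) = 0.8391; e^(−k_2 t) = e^(−1.10×1.450) = 0.2029.
D = 5.821 × (0.8391 − 0.2029) + 4.36 × 0.2029 = 3.704 + 0.8844 = 4.588 mg/L.
DO = C_s − D = 9.58 − 4.588 = 4.992 mg/L.

DO ≈ 4.99 mg/L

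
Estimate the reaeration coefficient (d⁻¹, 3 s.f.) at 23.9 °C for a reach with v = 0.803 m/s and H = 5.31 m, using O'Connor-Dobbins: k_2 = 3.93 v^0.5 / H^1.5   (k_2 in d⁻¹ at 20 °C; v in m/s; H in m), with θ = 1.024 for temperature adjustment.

k_2 ≈ 0.316 d⁻¹

k_2(20) = 3.93 × 0.803^0.5 / 5.31^1.5 = 3.93 × 0.8961 / 12.24 = 0.2878 d⁻¹.
k_2(23.9) = 0.2878 × 1.024^(23.9−20) = 0.2878 × 1.097 = 0.3157 d⁻¹.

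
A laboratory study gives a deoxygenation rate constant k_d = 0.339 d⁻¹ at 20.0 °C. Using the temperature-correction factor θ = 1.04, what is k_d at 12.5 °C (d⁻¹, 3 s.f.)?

k_d(T₂) = k_d(T₁) · θ^(T₂−T₁) = 0.339 × 1.04^(12.5−20.0)
= 0.339 × 1.04^-7.50 = 0.339 × 0.7452 = 0.2526 d⁻¹.

k_d ≈ 0.253 d⁻¹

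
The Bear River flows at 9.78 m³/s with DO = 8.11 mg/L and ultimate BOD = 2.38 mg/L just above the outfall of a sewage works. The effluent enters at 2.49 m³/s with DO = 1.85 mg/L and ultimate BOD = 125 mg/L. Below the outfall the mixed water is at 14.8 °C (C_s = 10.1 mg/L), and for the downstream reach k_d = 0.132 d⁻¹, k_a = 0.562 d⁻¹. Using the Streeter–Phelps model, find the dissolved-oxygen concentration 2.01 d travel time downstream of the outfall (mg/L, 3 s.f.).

DO ≈ 5.33 mg/L

Mixed DO = (9.78×8.11 + 2.49×1.85)/(9.78+2.49) = 83.92/12.27 = 6.840 mg/L.
Mixed L₀ = (9.78×2.38 + 2.49×125)/(12.27) = 334.5/12.27 = 27.26 mg/L.
Initial deficit D₀ = C_s − DO₀ = 10.1 − 6.840 = 3.260 mg/L.
D(2.01) = [0.132×27.26/(0.562−0.132)](e^(−0.132×2.01) − e^(−0.562×2.01)) + 3.260 e^(−0.562×2.01)
= 8.369 × (0.7670 − 0.3232) + 3.260 × 0.3232 = 4.768 mg/L.
DO = 10.1 − 4.768 = 5.332 mg/L.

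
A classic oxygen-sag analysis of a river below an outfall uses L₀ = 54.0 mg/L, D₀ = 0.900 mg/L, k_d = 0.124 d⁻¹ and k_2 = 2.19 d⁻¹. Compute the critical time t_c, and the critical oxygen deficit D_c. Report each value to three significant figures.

With k_2/k_d = 17.66 and 1 − D₀(k_2−k_d)/(k_d L₀) = 0.7223,
t_c = ln(17.66 × 0.7223) / (2.19 − 0.124) = ln(12.76) / 2.066 = 2.546/2.066 = 1.232 d.
L(t_c) = L₀ e^(−k_d t_c) = 54.0 × 0.8583 = 46.35 mg/L, and at the critical point k_2 D_c = k_d L, so D_c = (0.124/2.19) × 46.35 = 2.624 mg/L.

t_c ≈ 1.23 d; D_c ≈ 2.62 mg/L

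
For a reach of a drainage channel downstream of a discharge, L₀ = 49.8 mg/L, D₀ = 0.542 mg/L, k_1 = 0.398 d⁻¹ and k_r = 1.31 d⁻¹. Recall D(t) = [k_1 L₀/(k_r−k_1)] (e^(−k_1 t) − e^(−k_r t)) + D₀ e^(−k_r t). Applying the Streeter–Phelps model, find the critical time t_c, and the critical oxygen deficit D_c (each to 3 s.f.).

t_c = [1/(k_r−k_1)] ln[(k_r/k_1)(1 − D₀(k_r−k_1)/(k_1 L₀))]
= [1/(1.31−0.398)] ln[(1.31/0.398)(1 − 0.542×0.9120/(0.398×49.8))]
= (1/0.9120) ln[3.291 × 0.9751] = 1.096 × ln(3.209) = 1.096 × 1.166 = 1.279 d.
D_c = (k_1/k_r) L₀ e^(−k_1 t_c) = (0.398/1.31) × 49.8 × e^(−0.398×1.279) = 0.3038 × 49.8 × 0.6012 = 9.096 mg/L.

t_c ≈ 1.28 d; D_c ≈ 9.10 mg/L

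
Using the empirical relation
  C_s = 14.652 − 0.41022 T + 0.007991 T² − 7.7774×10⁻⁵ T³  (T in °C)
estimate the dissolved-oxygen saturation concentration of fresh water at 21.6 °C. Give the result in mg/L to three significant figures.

C_s ≈ 8.74 mg/L

C_s = 14.652 − 0.41022×21.6 + 0.007991×21.6² − 7.7774×10⁻⁵×21.6³ = 8.736 mg/L.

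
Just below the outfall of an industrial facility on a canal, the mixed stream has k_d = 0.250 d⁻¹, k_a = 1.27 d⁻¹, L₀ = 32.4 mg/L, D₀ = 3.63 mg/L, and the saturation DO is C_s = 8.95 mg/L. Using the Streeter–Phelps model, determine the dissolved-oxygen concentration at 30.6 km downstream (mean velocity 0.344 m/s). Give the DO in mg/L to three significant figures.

DO ≈ 3.98 mg/L

Travel time t = x/v = 30.6 km / (0.344 m/s) = 30600 m / 0.344 m/s = 88950 s = 1.030 d.
k_d L₀/(k_a−k_d) = 0.250×32.4/(1.27−0.250) = 8.100/1.020 = 7.941 mg/L.
e^(−k_d t) = e^(−0.250×1.030) = 0.7731; e^(−k_a t) = e^(−1.27×1.030) = 0.2705.
D = 7.941 × (0.7731 − 0.2705) + 3.63 × 0.2705 = 3.991 + 0.9819 = 4.973 mg/L.
DO = C_s − D = 8.95 − 4.973 = 3.977 mg/L.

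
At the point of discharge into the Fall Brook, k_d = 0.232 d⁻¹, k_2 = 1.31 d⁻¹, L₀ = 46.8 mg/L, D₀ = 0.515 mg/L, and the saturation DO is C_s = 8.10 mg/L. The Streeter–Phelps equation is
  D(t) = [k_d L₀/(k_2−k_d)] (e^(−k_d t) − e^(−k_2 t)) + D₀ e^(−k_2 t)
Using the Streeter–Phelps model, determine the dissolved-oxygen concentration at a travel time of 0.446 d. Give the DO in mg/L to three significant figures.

k_d L₀/(k_2−k_d) = 0.232×46.8/(1.31−0.232) = 10.86/1.078 = 10.07 mg/L.
e^(−k_d t) = e^(−0.232×0.4460) = 0.9017; e^(−k_2 t) = e^(−1.31×0.4460) = 0.5575.
D = 10.07 × (0.9017 − 0.5575) + 0.515 × 0.5575 = 3.467 + 0.2871 = 3.754 mg/L.
DO = C_s − D = 8.10 − 3.754 = 4.346 mg/L.

DO ≈ 4.35 mg/L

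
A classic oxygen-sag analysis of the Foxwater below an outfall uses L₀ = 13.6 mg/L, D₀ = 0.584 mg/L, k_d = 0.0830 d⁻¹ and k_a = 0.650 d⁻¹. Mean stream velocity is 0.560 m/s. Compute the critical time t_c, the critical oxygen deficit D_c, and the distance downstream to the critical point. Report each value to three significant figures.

t_c ≈ 3.02 d; D_c ≈ 1.35 mg/L; x_c ≈ 146 km

At the critical point dD/dt = 0, so k_d L₀ e^(−k_d t) = k_a D. Substituting D(t) from the Streeter–Phelps equation and solving for t gives
t_c = ln[(k_a/k_d)(1 − D₀(k_a−k_d)/(k_d L₀))] / (k_a−k_d).
Here k_a−k_d = 0.5670 d⁻¹ and 1 − D₀(k_a−k_d)/(k_d L₀) = 1 − 0.584×0.5670/(0.0830×13.6) = 0.7067, so
t_c = ln(7.831 × 0.7067) / 0.5670 = 1.711 / 0.5670 = 3.017 d.
L(t_c) = L₀ e^(−k_d t_c) = 13.6 × 0.7784 = 10.59 mg/L, and at the critical point k_a D_c = k_d L, so D_c = (0.0830/0.650) × 10.59 = 1.352 mg/L.
x_c = v t_c = 0.560 m/s × 3.017 d × 86400 s/d = 146000 m ≈ 146 km.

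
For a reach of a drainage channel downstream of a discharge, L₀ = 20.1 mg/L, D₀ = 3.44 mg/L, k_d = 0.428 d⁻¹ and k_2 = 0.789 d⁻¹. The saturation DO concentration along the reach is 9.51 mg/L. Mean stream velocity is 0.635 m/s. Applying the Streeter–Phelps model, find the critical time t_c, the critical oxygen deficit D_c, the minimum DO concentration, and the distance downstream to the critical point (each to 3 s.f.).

t_c ≈ 1.26 d; D_c ≈ 6.35 mg/L; min DO ≈ 3.16 mg/L; x_c ≈ 69.3 km

At the critical point dD/dt = 0, so k_d L₀ e^(−k_d t) = k_2 D. Substituting D(t) from the Streeter–Phelps equation and solving for t gives
t_c = ln[(k_2/k_d)(1 − D₀(k_2−k_d)/(k_d L₀))] / (k_2−k_d).
Here k_2−k_d = 0.3610 d⁻¹ and 1 − D₀(k_2−k_d)/(k_d L₀) = 1 − 3.44×0.3610/(0.428×20.1) = 0.8556, so
t_c = ln(1.843 × 0.8556) / 0.3610 = 0.4557 / 0.3610 = 1.262 d.
D_c = (k_d/k_2) L₀ e^(−k_d t_c) = (0.428/0.789) × 20.1 × e^(−0.428×1.262) = 0.5425 × 20.1 × 0.5826 = 6.352 mg/L.
Minimum DO = C_s − D_c = 9.51 − 6.352 = 3.158 mg/L.
x_c = v t_c = 0.635 m/s × 1.262 d × 86400 s/d = 69260 m ≈ 69.3 km.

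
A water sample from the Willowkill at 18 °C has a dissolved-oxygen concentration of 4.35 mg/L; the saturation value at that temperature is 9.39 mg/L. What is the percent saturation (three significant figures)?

46.3 % saturation

% saturation = C/C_s × 100 = 4.35/9.39 × 100 = 46.3 %.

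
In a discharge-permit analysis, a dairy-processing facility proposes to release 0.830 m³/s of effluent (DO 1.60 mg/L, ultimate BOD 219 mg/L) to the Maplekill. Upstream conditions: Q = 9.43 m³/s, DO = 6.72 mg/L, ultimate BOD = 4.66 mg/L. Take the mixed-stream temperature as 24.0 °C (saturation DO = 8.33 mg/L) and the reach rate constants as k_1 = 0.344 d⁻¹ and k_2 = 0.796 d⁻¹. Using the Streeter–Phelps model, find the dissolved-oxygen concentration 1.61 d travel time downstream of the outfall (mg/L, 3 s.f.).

Mixed DO = (9.43×6.72 + 0.830×1.60)/(9.43+0.830) = 64.70/10.26 = 6.306 mg/L.
Mixed L₀ = (9.43×4.66 + 0.830×219)/(10.26) = 225.7/10.26 = 22.00 mg/L.
Initial deficit D₀ = C_s − DO₀ = 8.33 − 6.306 = 2.024 mg/L.
D(1.61) = [0.344×22.00/(0.796−0.344)](e^(−0.344×1.61) − e^(−0.796×1.61)) + 2.024 e^(−0.796×1.61)
= 16.74 × (0.5747 − 0.2776) + 2.024 × 0.2776 = 5.537 mg/L.
DO = 8.33 − 5.537 = 2.793 mg/L.

DO ≈ 2.79 mg/L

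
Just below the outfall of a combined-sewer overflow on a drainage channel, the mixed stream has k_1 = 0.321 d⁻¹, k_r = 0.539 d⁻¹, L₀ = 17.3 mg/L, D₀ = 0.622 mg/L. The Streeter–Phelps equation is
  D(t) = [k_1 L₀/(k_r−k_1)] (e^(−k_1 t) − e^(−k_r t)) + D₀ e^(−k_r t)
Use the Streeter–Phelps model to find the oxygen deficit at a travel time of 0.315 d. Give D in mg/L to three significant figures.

D ≈ 2.05 mg/L

k_1 L₀/(k_r−k_1) = 0.321×17.3/(0.539−0.321) = 5.553/0.2180 = 25.47 mg/L.
e^(−k_1 t) = e^(−0.321×0.3150) = 0.9038; e^(−k_r t) = e^(−0.539×0.3150) = 0.8438.
D = 25.47 × (0.9038 − 0.8438) + 0.622 × 0.8438 = 1.528 + 0.5249 = 2.053 mg/L.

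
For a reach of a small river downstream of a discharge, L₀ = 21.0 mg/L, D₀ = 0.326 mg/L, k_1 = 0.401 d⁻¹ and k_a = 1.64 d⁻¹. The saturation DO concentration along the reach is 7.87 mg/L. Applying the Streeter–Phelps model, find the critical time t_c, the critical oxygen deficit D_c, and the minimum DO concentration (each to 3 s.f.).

t_c ≈ 1.10 d; D_c ≈ 3.31 mg/L; min DO ≈ 4.56 mg/L

With k_a/k_1 = 4.090 and 1 − D₀(k_a−k_1)/(k_1 L₀) = 0.9520,
t_c = ln(4.090 × 0.9520) / (1.64 − 0.401) = ln(3.894) / 1.239 = 1.359/1.239 = 1.097 d.
D_c = (k_1/k_a) L₀ e^(−k_1 t_c) = (0.401/1.64) × 21.0 × e^(−0.401×1.097) = 0.2445 × 21.0 × 0.6441 = 3.307 mg/L.
Minimum DO = C_s − D_c = 7.87 − 3.307 = 4.563 mg/L.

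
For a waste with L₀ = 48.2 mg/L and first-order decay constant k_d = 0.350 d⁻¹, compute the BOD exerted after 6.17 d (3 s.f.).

y ≈ 42.6 mg/L

y_t = L₀(1 − e^(−k_d t)) = 48.2 × (1 − e^(−0.350×6.17))
= 48.2 × (1 − 0.1154) = 48.2 × 0.8846 = 42.64 mg/L.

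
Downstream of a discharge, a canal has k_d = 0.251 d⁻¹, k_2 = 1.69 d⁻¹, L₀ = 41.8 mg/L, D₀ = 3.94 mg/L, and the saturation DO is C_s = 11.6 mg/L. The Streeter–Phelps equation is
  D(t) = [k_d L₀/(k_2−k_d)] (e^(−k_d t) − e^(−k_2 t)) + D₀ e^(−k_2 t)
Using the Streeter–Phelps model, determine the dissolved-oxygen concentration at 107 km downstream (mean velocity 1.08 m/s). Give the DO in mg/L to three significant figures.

DO ≈ 6.62 mg/L

Travel time t = x/v = 107 km / (1.08 m/s) = 107000 m / 1.08 m/s = 99070 s = 1.147 d.
k_d L₀/(k_2−k_d) = 0.251×41.8/(1.69−0.251) = 10.49/1.439 = 7.291 mg/L.
e^(−k_d t) = e^(−0.251×1.147) = 0.7499; e^(−k_2 t) = e^(−1.69×1.147) = 0.1440.
D = 7.291 × (0.7499 − 0.1440) + 3.94 × 0.1440 = 4.418 + 0.5674 = 4.985 mg/L.
DO = C_s − D = 11.6 − 4.985 = 6.615 mg/L.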